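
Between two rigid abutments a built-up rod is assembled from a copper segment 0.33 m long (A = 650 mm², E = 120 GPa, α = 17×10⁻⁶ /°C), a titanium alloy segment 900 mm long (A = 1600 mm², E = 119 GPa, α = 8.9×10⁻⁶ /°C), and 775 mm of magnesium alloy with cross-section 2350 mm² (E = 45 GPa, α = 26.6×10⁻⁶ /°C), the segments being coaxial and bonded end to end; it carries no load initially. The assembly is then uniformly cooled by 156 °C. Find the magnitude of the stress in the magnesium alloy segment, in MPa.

Free thermal contraction of the whole bar: Σ αᵢΔT Lᵢ = 17×10⁻⁶×156×330 + 8.9×10⁻⁶×156×900 + 26.6×10⁻⁶×156×775 = 5.341 mm.
The rigid supports impose zero overall length change; the single axial force P common to all segments must satisfy P Σ Lᵢ/(AᵢEᵢ) = δ_free.
Σ Lᵢ/(AᵢEᵢ) = 330/(650×120×10³) + 900/(1600×119×10³) + 775/(2350×45×10³) = 1.629×10⁻⁵ mm/N.
Hence P = δ_free / Σ(L/AE) = 5.341/1.629×10⁻⁵ = 327.9 kN (tensile).
σ_{magnesium alloy} = P / A = 327900 / 2350 = 139.5 MPa.

σ ≈ 140 MPa (tensile)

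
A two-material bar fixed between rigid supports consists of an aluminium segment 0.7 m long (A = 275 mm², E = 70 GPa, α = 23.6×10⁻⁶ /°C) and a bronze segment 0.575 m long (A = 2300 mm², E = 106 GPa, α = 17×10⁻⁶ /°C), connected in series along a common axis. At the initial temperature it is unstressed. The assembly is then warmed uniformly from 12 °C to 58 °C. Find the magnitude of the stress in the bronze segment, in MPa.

With the walls removed the bar would change length by δ_free = Σ αᵢΔT Lᵢ = 23.6×10⁻⁶×46×700 + 17×10⁻⁶×46×575 = 1.21 mm.
The rigid supports impose zero overall length change; the single axial force P common to all segments must satisfy P Σ Lᵢ/(AᵢEᵢ) = δ_free.
Σ Lᵢ/(AᵢEᵢ) = 700/(275×70×10³) + 575/(2300×106×10³) = 3.872×10⁻⁵ mm/N.
So P = 1.21 / 3.872×10⁻⁵ = 31.24 kN, compressive.
σ_{bronze} = P / A = 31240 / 2300 = 13.58 MPa.

σ ≈ 13.6 MPa (compressive)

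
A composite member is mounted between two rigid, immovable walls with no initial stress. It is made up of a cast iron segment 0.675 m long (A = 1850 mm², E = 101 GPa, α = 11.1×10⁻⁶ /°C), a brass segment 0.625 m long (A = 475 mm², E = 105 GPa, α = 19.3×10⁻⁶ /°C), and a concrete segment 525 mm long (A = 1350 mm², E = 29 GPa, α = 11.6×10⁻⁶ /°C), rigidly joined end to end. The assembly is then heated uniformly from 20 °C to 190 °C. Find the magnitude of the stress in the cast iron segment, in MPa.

Free thermal expansion of the whole bar: Σ αᵢΔT Lᵢ = 11.1×10⁻⁶×170×675 + 19.3×10⁻⁶×170×625 + 11.6×10⁻⁶×170×525 = 4.36 mm.
Since the ends are fixed, an axial force P builds up, equal in every segment, with P · Σ Lᵢ/(AᵢEᵢ) = δ_free.
The series flexibility is Σ Lᵢ/(AᵢEᵢ) = 675/(1850×101×10³) + 625/(475×105×10³) + 525/(1350×29×10³) = 2.955×10⁻⁵ mm/N.
Hence P = δ_free / Σ(L/AE) = 4.36/2.955×10⁻⁵ = 147.5 kN (compressive).
σ_{cast iron} = P / A = 147500 / 1850 = 79.74 MPa.

σ ≈ 79.7 MPa (compressive)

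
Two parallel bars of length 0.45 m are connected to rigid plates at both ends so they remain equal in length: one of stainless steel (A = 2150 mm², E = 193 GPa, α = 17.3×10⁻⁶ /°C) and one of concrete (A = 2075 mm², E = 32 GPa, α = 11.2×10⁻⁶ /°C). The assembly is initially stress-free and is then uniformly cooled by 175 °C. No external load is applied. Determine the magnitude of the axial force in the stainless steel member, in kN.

P ≈ 61.1 kN (tensile in the stainless steel)

The stainless steel has the larger α, so on cooling it would change length more than the concrete if both were free. The rigid plates force a common final length, so the stainless steel is put into tension and the concrete into compression, with equal and opposite forces P (no external load).
Compatibility of the two members (thermal + elastic change equal): (α₁ − α₂)ΔT = P·[1/(A₁E₁) + 1/(A₂E₂)].
|α₁ − α₂|·ΔT = 6.1×10⁻⁶ × 175 = 0.001068.
1/(A₁E₁) + 1/(A₂E₂) = 1/(2150×193×10³) + 1/(2075×32×10³) = 1.747×10⁻⁸ N⁻¹.
So P = 0.001068 / 1.747×10⁻⁸ = 61.1 kN.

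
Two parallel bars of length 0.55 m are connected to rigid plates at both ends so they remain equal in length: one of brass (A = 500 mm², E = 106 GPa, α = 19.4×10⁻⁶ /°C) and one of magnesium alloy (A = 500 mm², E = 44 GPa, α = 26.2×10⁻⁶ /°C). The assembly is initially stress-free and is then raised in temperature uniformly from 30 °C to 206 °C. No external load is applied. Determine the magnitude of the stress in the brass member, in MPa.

Both members must finish at the same length. With the larger α, the magnesium alloy tends to over-expand; the plates restrain it, putting the magnesium alloy in compression and the brass in tension. With no external load the two internal forces are equal and opposite, magnitude P.
Equating the net (thermal + elastic) strains gives |α₁ − α₂|·ΔT = P·[1/(A₁E₁) + 1/(A₂E₂)].
|α₁ − α₂|·ΔT = 6.8×10⁻⁶ × 176 = 0.001197.
1/(A₁E₁) + 1/(A₂E₂) = 1/(500×106×10³) + 1/(500×44×10³) = 6.432×10⁻⁸ N⁻¹.
P = 0.001197 / 6.432×10⁻⁸ = 18610 N = 18.61 kN.
σ_{brass} = P/A₁ = 18610/500 = 37.21 MPa, tensile.

σ ≈ 37.2 MPa (tensile)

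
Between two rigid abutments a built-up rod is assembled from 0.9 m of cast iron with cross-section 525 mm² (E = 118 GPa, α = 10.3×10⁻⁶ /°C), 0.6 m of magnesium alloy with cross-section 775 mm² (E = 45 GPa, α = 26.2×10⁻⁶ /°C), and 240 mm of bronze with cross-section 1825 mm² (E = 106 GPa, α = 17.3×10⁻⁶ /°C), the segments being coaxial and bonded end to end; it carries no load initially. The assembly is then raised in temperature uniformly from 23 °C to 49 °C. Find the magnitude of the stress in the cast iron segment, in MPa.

σ ≈ 43.8 MPa (compressive)

With the walls removed the bar would change length by δ_free = Σ αᵢΔT Lᵢ = 10.3×10⁻⁶×26×900 + 26.2×10⁻⁶×26×600 + 17.3×10⁻⁶×26×240 = 0.7577 mm.
The rigid supports impose zero overall length change; the single axial force P common to all segments must satisfy P Σ Lᵢ/(AᵢEᵢ) = δ_free.
The series flexibility is Σ Lᵢ/(AᵢEᵢ) = 900/(525×118×10³) + 600/(775×45×10³) + 240/(1825×106×10³) = 3.297×10⁻⁵ mm/N.
So P = 0.7577 / 3.297×10⁻⁵ = 22.98 kN, compressive.
σ_{cast iron} = P / A = 22980 / 525 = 43.77 MPa.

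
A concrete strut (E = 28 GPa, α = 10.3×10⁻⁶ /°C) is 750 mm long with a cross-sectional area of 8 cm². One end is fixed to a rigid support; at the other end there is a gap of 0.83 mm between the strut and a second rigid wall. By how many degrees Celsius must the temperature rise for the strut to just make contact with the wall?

Contact occurs when the free expansion equals the gap: αΔT L = 0.83 mm.
ΔT = 0.83 / (10.3×10⁻⁶ × 750) = 107.4 °C.

ΔT ≈ 107 °C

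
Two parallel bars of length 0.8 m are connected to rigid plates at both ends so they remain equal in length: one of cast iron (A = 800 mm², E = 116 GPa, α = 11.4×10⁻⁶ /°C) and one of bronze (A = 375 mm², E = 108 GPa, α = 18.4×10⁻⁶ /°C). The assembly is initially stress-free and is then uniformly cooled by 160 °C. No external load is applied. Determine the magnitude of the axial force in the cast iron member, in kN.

Both members must finish at the same length. With the larger α, the bronze tends to over-contract; the plates restrain it, putting the bronze in tension and the cast iron in compression. With no external load the two internal forces are equal and opposite, magnitude P.
Equating the net (thermal + elastic) strains gives |α₁ − α₂|·ΔT = P·[1/(A₁E₁) + 1/(A₂E₂)].
|α₁ − α₂|·ΔT = 7×10⁻⁶ × 160 = 0.00112.
1/(A₁E₁) + 1/(A₂E₂) = 1/(800×116×10³) + 1/(375×108×10³) = 3.547×10⁻⁸ N⁻¹.
P = 0.00112 / 3.547×10⁻⁸ = 31580 N = 31.58 kN.

P ≈ 31.6 kN (compressive in the cast iron)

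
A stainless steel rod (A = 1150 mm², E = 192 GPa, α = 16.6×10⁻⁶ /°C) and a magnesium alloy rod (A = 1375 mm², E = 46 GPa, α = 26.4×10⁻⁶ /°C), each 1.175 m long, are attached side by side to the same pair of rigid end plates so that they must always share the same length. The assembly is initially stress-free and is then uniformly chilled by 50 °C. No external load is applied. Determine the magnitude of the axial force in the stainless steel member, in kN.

Both members must finish at the same length. With the larger α, the magnesium alloy tends to over-contract; the plates restrain it, putting the magnesium alloy in tension and the stainless steel in compression. With no external load the two internal forces are equal and opposite, magnitude P.
Equating the net (thermal + elastic) strains gives |α₁ − α₂|·ΔT = P·[1/(A₁E₁) + 1/(A₂E₂)].
|α₁ − α₂|·ΔT = 9.8×10⁻⁶ × 50 = 0.00049.
1/(A₁E₁) + 1/(A₂E₂) = 1/(1150×192×10³) + 1/(1375×46×10³) = 2.034×10⁻⁸ N⁻¹.
So P = 0.00049 / 2.034×10⁻⁸ = 24.09 kN.

P ≈ 24.1 kN (compressive in the stainless steel)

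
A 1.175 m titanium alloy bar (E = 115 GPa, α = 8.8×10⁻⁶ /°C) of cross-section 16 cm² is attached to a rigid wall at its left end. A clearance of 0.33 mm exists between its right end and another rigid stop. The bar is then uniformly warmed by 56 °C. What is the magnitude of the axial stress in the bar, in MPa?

If the wall were absent the bar would grow by αΔT L = 8.8×10⁻⁶ × 56 × 1175 = 0.579 mm.
This exceeds the 0.33 mm gap, so the wall pushes back. The portion of expansion that must be recovered elastically is δ_free − gap = 0.579 − 0.33 = 0.249 mm.
That suppressed elongation corresponds to σ = E·Δ/L = 115×10³ × 0.249/1175 = 24.37 MPa.

σ ≈ 24.4 MPa (compressive)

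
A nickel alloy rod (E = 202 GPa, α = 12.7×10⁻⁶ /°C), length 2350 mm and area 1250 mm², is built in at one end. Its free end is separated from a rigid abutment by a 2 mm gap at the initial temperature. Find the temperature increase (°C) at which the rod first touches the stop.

The gap closes when αΔT L = 2 mm, since the rod is still unstressed at that instant.
ΔT = 2 / (12.7×10⁻⁶ × 2350) = 67.01 °C.

ΔT ≈ 67 °C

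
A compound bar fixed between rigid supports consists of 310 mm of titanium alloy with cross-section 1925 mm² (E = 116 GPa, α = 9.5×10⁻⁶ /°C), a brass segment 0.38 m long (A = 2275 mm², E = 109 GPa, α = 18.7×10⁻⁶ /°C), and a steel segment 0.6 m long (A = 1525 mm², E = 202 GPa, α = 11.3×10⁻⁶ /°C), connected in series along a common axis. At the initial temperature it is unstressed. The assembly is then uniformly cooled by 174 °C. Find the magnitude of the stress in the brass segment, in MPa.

Free thermal contraction of the whole bar: Σ αᵢΔT Lᵢ = 9.5×10⁻⁶×174×310 + 18.7×10⁻⁶×174×380 + 11.3×10⁻⁶×174×600 = 2.929 mm.
Since the ends are fixed, an axial force P builds up, equal in every segment, with P · Σ Lᵢ/(AᵢEᵢ) = δ_free.
The series flexibility is Σ Lᵢ/(AᵢEᵢ) = 310/(1925×116×10³) + 380/(2275×109×10³) + 600/(1525×202×10³) = 4.868×10⁻⁶ mm/N.
So P = 2.929 / 4.868×10⁻⁶ = 601.5 kN, tensile.
σ_{brass} = P / A = 601500 / 2275 = 264.4 MPa.

σ ≈ 264 MPa (tensile)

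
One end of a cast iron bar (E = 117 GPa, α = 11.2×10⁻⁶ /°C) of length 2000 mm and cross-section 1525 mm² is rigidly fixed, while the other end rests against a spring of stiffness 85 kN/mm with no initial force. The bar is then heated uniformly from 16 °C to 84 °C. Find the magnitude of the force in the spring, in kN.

P ≈ 66.3 kN

Free thermal expansion: δ_free = αΔT L = 11.2×10⁻⁶ × 68 × 2000 = 1.523 mm.
Let P be the compressive force at the spring. The bar shortens elastically by PL/(AE) and the spring compresses by P/k; together these equal δ_free.
P [ L/(AE) + 1/k ] = δ_free → P [ 2000/(1525×117×10³) + 1/(85×10³) ] = 1.523.
P = 1.523 / 2.297×10⁻⁵ = 66300 N.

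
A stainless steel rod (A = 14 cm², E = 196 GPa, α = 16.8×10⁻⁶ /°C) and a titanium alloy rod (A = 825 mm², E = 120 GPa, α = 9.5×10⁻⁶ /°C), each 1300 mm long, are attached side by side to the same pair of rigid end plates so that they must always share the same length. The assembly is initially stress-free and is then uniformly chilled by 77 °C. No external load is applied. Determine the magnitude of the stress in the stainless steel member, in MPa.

σ ≈ 29.2 MPa (tensile)

Equilibrium of a rigid end plate with no external load gives equal and opposite internal forces ±P in the two members. Since α_{stainless steel} > α_{titanium alloy}, cooling drives the stainless steel into tension and the titanium alloy into compression.
Compatibility of the two members (thermal + elastic change equal): (α₁ − α₂)ΔT = P·[1/(A₁E₁) + 1/(A₂E₂)].
|α₁ − α₂|·ΔT = 7.3×10⁻⁶ × 77 = 0.0005621.
1/(A₁E₁) + 1/(A₂E₂) = 1/(1400×196×10³) + 1/(825×120×10³) = 1.375×10⁻⁸ N⁻¹.
P = 0.0005621 / 1.375×10⁻⁸ = 40890 N = 40.89 kN.
σ_{stainless steel} = P/A₁ = 40890/1400 = 29.21 MPa, tensile.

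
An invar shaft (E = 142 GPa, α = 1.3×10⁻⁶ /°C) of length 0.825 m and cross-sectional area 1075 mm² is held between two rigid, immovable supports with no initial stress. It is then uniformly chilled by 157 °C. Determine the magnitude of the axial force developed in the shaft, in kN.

P ≈ 31.2 kN (tensile)

With zero net strain, σ = E·αΔT = 142 GPa × 1.3×10⁻⁶ × 157 = 28.98 MPa.
Then P = σA = 28.98 × 1075 mm² = 31.16 kN, tensile.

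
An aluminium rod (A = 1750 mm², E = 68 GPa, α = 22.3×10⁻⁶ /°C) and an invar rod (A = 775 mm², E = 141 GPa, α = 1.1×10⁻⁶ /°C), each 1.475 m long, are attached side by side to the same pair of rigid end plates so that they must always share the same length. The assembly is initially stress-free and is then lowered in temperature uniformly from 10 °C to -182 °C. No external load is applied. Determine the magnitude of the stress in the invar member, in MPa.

Both members must finish at the same length. With the larger α, the aluminium tends to over-contract; the plates restrain it, putting the aluminium in tension and the invar in compression. With no external load the two internal forces are equal and opposite, magnitude P.
Setting the final lengths equal and cancelling L: (α₁ − α₂)ΔT = P/(A₁E₁) + P/(A₂E₂).
|α₁ − α₂|·ΔT = 21.2×10⁻⁶ × 192 = 0.00407.
1/(A₁E₁) + 1/(A₂E₂) = 1/(1750×68×10³) + 1/(775×141×10³) = 1.755×10⁻⁸ N⁻¹.
So P = 0.00407 / 1.755×10⁻⁸ = 231.9 kN.
σ_{invar} = P/A₂ = 231900/775 = 299.2 MPa, compressive.

σ ≈ 299 MPa (compressive)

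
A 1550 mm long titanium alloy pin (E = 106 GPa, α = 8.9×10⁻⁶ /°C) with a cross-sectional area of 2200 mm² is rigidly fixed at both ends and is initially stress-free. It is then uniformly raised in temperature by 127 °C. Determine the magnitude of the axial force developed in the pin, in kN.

Full restraint means ε = 0, so the stress is σ = EαΔT = 106×10³ × 8.9×10⁻⁶ × 127 = 119.8 MPa.
P = AEαΔT = 2200 × 106×10³ × 8.9×10⁻⁶ × 127 = 263.6 kN (compressive).

P ≈ 264 kN (compressive)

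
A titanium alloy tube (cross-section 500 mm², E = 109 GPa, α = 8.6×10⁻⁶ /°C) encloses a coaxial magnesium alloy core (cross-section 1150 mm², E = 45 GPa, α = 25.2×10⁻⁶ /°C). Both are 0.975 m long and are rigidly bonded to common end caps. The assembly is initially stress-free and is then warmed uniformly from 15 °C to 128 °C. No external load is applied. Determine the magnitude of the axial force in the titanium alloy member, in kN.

P ≈ 49.8 kN (tensile in the titanium alloy)

Both members must finish at the same length. With the larger α, the magnesium alloy tends to over-expand; the plates restrain it, putting the magnesium alloy in compression and the titanium alloy in tension. With no external load the two internal forces are equal and opposite, magnitude P.
Equating the net (thermal + elastic) strains gives |α₁ − α₂|·ΔT = P·[1/(A₁E₁) + 1/(A₂E₂)].
|α₁ − α₂|·ΔT = 16.6×10⁻⁶ × 113 = 0.001876.
1/(A₁E₁) + 1/(A₂E₂) = 1/(500×109×10³) + 1/(1150×45×10³) = 3.767×10⁻⁸ N⁻¹.
P = 0.001876 / 3.767×10⁻⁸ = 49790 N = 49.79 kN.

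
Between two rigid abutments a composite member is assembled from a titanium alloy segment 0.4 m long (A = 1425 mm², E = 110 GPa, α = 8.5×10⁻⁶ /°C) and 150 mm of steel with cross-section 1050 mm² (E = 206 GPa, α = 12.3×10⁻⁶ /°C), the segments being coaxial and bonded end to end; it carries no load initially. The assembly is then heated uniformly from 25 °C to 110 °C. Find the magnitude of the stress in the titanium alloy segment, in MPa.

Free thermal expansion of the whole bar: Σ αᵢΔT Lᵢ = 8.5×10⁻⁶×85×400 + 12.3×10⁻⁶×85×150 = 0.4458 mm.
The walls prevent any net length change, so an axial force P (same in every segment) develops. Compatibility: P · Σ Lᵢ/(AᵢEᵢ) = δ_free.
The series flexibility is Σ Lᵢ/(AᵢEᵢ) = 400/(1425×110×10³) + 150/(1050×206×10³) = 3.245×10⁻⁶ mm/N.
So P = 0.4458 / 3.245×10⁻⁶ = 137.4 kN, compressive.
σ_{titanium alloy} = P / A = 137400 / 1425 = 96.4 MPa.

σ ≈ 96.4 MPa (compressive)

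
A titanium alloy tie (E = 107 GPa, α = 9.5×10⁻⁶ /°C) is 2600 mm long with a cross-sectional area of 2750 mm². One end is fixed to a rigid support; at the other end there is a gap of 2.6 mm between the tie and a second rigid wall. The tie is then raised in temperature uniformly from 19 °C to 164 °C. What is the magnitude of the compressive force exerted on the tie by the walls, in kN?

Unrestrained expansion: δ_free = αΔT L = 9.5×10⁻⁶ × 145 × 2600 = 3.581 mm.
After closing the 2.6 mm clearance, 3.581 − 2.6 = 0.9815 mm of expansion remains to be suppressed by the wall.
That suppressed elongation corresponds to σ = E·Δ/L = 107×10³ × 0.9815/2600 = 40.39 MPa.
P = σA = 40.39 × 2750 = 111.1 kN.

P ≈ 111 kN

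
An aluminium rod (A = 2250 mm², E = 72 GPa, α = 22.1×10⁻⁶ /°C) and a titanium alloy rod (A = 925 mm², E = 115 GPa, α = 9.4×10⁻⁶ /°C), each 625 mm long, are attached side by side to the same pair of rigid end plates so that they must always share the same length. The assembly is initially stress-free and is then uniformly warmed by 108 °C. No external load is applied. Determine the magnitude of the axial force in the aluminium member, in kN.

P ≈ 88.1 kN (compressive in the aluminium)

The aluminium has the larger α, so on heating it would change length more than the titanium alloy if both were free. The rigid plates force a common final length, so the aluminium is put into compression and the titanium alloy into tension, with equal and opposite forces P (no external load).
Equating the net (thermal + elastic) strains gives |α₁ − α₂|·ΔT = P·[1/(A₁E₁) + 1/(A₂E₂)].
|α₁ − α₂|·ΔT = 12.7×10⁻⁶ × 108 = 0.001372.
1/(A₁E₁) + 1/(A₂E₂) = 1/(2250×72×10³) + 1/(925×115×10³) = 1.557×10⁻⁸ N⁻¹.
P = 0.001372 / 1.557×10⁻⁸ = 88070 N = 88.07 kN.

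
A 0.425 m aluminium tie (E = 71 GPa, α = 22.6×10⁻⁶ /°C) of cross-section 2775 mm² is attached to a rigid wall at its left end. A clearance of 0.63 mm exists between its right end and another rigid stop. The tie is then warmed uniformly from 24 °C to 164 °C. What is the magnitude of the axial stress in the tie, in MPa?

Unrestrained expansion: δ_free = αΔT L = 22.6×10⁻⁶ × 140 × 425 = 1.345 mm.
The gap closes (δ_free > 0.63 mm) and the wall then resists a further 1.345 − 0.63 = 0.7147 mm of expansion.
Compatibility: PL/(AE) = 0.7147 mm, so σ = P/A = E × (0.7147/425) = 119.4 MPa.

σ ≈ 119 MPa (compressive)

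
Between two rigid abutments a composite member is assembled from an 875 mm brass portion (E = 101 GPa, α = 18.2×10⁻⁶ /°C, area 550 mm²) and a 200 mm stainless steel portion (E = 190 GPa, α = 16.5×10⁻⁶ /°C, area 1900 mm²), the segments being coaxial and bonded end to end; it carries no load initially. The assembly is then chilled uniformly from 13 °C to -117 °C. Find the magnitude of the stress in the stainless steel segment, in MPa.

With the walls removed the bar would change length by δ_free = Σ αᵢΔT Lᵢ = 18.2×10⁻⁶×130×875 + 16.5×10⁻⁶×130×200 = 2.499 mm.
Since the ends are fixed, an axial force P builds up, equal in every segment, with P · Σ Lᵢ/(AᵢEᵢ) = δ_free.
Σ Lᵢ/(AᵢEᵢ) = 875/(550×101×10³) + 200/(1900×190×10³) = 1.631×10⁻⁵ mm/N.
So P = 2.499 / 1.631×10⁻⁵ = 153.3 kN, tensile.
σ_{stainless steel} = P / A = 153300 / 1900 = 80.67 MPa.

σ ≈ 80.7 MPa (tensile)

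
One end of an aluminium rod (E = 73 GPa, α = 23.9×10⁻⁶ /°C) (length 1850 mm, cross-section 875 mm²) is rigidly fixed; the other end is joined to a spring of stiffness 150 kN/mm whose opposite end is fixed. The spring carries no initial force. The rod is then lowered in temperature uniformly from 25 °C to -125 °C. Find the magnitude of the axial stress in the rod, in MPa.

σ ≈ 213 MPa (tensile)

If the spring were absent the rod would shorten by αΔT L = 23.9×10⁻⁶ × 150 × 1850 = 6.632 mm.
Let P be the tensile force in the spring. The rod extends elastically by PL/(AE) and the spring stretches by P/k; together these equal δ_free.
P [ L/(AE) + 1/k ] = δ_free → P [ 1850/(875×73×10³) + 1/(150×10³) ] = 6.632.
P = 6.632 / 3.563×10⁻⁵ = 186100 N.
σ = P/A = 186100/875 = 212.7 MPa.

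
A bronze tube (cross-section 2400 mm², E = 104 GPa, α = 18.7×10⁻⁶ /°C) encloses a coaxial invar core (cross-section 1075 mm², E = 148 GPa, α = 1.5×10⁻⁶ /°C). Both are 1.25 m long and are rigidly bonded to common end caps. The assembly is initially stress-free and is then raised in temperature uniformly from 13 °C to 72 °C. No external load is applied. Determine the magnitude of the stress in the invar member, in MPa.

σ ≈ 91.7 MPa (tensile)

The bronze has the larger α, so on heating it would change length more than the invar if both were free. The rigid plates force a common final length, so the bronze is put into compression and the invar into tension, with equal and opposite forces P (no external load).
Compatibility of the two members (thermal + elastic change equal): (α₁ − α₂)ΔT = P·[1/(A₁E₁) + 1/(A₂E₂)].
|α₁ − α₂|·ΔT = 17.2×10⁻⁶ × 59 = 0.001015.
1/(A₁E₁) + 1/(A₂E₂) = 1/(2400×104×10³) + 1/(1075×148×10³) = 1.029×10⁻⁸ N⁻¹.
P = 0.001015 / 1.029×10⁻⁸ = 98600 N = 98.6 kN.
σ_{invar} = P/A₂ = 98600/1075 = 91.72 MPa, tensile.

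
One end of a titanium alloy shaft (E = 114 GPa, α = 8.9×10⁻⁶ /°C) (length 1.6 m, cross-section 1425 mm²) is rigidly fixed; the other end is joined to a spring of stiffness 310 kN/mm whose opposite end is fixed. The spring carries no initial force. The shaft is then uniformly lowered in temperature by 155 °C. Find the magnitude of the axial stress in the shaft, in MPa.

σ ≈ 118 MPa (tensile)

Free thermal contraction: δ_free = αΔT L = 8.9×10⁻⁶ × 155 × 1600 = 2.207 mm.
Let P be the tensile force in the spring. The shaft extends elastically by PL/(AE) and the spring stretches by P/k; together these equal δ_free.
So P = δ_free / [L/(AE) + 1/k] = 2.207 / [ 1600/(1425×114×10³) + 1/(310×10³) ].
P = 2.207 / 1.307×10⁻⁵ = 168800 N.
σ = P/A = 168800/1425 = 118.5 MPa.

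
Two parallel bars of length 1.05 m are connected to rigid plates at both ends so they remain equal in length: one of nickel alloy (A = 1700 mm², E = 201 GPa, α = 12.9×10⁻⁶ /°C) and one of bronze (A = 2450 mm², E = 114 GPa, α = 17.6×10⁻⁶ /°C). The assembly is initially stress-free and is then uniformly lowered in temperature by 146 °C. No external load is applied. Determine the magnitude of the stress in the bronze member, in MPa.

Equilibrium of a rigid end plate with no external load gives equal and opposite internal forces ±P in the two members. Since α_{bronze} > α_{nickel alloy}, cooling drives the bronze into tension and the nickel alloy into compression.
Equating the net (thermal + elastic) strains gives |α₁ − α₂|·ΔT = P·[1/(A₁E₁) + 1/(A₂E₂)].
|α₁ − α₂|·ΔT = 4.7×10⁻⁶ × 146 = 0.0006862.
1/(A₁E₁) + 1/(A₂E₂) = 1/(1700×201×10³) + 1/(2450×114×10³) = 6.507×10⁻⁹ N⁻¹.
P = 0.0006862 / 6.507×10⁻⁹ = 105500 N = 105.5 kN.
σ_{bronze} = P/A₂ = 105500/2450 = 43.04 MPa, tensile.

σ ≈ 43 MPa (tensile)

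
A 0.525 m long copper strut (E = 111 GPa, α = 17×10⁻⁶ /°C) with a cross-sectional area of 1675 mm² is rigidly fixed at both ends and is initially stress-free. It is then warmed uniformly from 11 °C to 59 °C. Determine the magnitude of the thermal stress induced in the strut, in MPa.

The supports are rigid, so the total axial strain is zero. The restrained thermal strain is ε = αΔT = 17×10⁻⁶ × 48 = 816×10⁻⁶.
σ = EαΔT = 111×10³ × 17×10⁻⁶ × 48 = 90.58 MPa (compressive; the strut is trying to expand).

σ ≈ 90.6 MPa (compressive)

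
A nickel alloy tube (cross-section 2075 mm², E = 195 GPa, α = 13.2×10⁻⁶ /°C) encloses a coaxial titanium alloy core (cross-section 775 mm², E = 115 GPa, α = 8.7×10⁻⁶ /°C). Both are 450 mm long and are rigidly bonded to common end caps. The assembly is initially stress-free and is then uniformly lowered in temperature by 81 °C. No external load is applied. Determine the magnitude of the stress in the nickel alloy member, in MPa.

Equilibrium of a rigid end plate with no external load gives equal and opposite internal forces ±P in the two members. Since α_{nickel alloy} > α_{titanium alloy}, cooling drives the nickel alloy into tension and the titanium alloy into compression.
Setting the final lengths equal and cancelling L: (α₁ − α₂)ΔT = P/(A₁E₁) + P/(A₂E₂).
|α₁ − α₂|·ΔT = 4.5×10⁻⁶ × 81 = 0.0003645.
1/(A₁E₁) + 1/(A₂E₂) = 1/(2075×195×10³) + 1/(775×115×10³) = 1.369×10⁻⁸ N⁻¹.
P = 0.0003645 / 1.369×10⁻⁸ = 26620 N = 26.62 kN.
σ_{nickel alloy} = P/A₁ = 26620/2075 = 12.83 MPa, tensile.

σ ≈ 12.8 MPa (tensile)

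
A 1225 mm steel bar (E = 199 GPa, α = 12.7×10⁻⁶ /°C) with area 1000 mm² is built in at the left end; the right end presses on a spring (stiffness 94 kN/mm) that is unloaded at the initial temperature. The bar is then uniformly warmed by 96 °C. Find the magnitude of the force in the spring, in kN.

P ≈ 88.9 kN

The unrestrained thermal change is αΔT L = 12.7×10⁻⁶ × 96 × 1225 = 1.494 mm.
With a force P in the spring, the elastic change of the bar is PL/(AE) and that of the spring is P/k; compatibility requires their sum to equal δ_free.
P [ L/(AE) + 1/k ] = δ_free → P [ 1225/(1000×199×10³) + 1/(94×10³) ] = 1.494.
P = 1.494 / 1.679×10⁻⁵ = 88930 N.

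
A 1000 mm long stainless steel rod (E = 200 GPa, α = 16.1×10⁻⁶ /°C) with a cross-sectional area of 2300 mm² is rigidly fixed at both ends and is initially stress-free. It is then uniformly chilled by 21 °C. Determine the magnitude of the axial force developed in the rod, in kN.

With zero net strain, σ = E·αΔT = 200 GPa × 16.1×10⁻⁶ × 21 = 67.62 MPa.
P = AEαΔT = 2300 × 200×10³ × 16.1×10⁻⁶ × 21 = 155.5 kN (tensile).

P ≈ 156 kN (tensile)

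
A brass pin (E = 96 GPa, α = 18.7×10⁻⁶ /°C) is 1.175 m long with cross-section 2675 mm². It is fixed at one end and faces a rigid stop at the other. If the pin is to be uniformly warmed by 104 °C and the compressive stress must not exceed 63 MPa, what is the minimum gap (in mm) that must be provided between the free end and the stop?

Free expansion if unrestrained: δ_free = αΔT L = 18.7×10⁻⁶ × 104 × 1175 = 2.285 mm.
A stress of 63 MPa corresponds to the wall pushing the pin back by σL/E = 63×1175/(96×10³) = 0.7711 mm.
So the gap has to take up the difference, g_min = δ_free − σL/E = 2.285 − 0.7711 = 1.514 mm.

g ≈ 1.51 mm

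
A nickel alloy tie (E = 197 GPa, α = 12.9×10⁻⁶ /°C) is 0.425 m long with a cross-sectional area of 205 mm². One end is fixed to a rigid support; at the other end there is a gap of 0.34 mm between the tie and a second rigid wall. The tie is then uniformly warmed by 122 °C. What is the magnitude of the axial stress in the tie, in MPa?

σ ≈ 152 MPa (compressive)

Unrestrained expansion: δ_free = αΔT L = 12.9×10⁻⁶ × 122 × 425 = 0.6689 mm.
This exceeds the 0.34 mm gap, so the wall pushes back. The portion of expansion that must be recovered elastically is δ_free − gap = 0.6689 − 0.34 = 0.3289 mm.
That suppressed elongation corresponds to σ = E·Δ/L = 197×10³ × 0.3289/425 = 152.4 MPa.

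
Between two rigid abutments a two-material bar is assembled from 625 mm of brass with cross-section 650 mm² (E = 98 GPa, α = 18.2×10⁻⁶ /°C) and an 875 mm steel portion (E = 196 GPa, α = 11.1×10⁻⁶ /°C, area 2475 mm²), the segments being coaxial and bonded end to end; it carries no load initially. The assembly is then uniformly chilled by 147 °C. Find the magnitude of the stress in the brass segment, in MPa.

Free thermal contraction of the whole bar: Σ αᵢΔT Lᵢ = 18.2×10⁻⁶×147×625 + 11.1×10⁻⁶×147×875 = 3.1 mm.
The walls prevent any net length change, so an axial force P (same in every segment) develops. Compatibility: P · Σ Lᵢ/(AᵢEᵢ) = δ_free.
Σ Lᵢ/(AᵢEᵢ) = 625/(650×98×10³) + 875/(2475×196×10³) = 1.162×10⁻⁵ mm/N.
Hence P = δ_free / Σ(L/AE) = 3.1/1.162×10⁻⁵ = 266.9 kN (tensile).
σ_{brass} = P / A = 266900 / 650 = 410.6 MPa.

σ ≈ 411 MPa (tensile)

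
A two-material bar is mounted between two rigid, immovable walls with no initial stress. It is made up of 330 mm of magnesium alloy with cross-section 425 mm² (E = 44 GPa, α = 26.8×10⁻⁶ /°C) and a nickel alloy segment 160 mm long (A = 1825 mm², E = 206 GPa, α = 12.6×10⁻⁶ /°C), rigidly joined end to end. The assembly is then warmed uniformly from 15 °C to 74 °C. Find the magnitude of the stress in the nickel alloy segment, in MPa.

With the walls removed the bar would change length by δ_free = Σ αᵢΔT Lᵢ = 26.8×10⁻⁶×59×330 + 12.6×10⁻⁶×59×160 = 0.6407 mm.
The walls prevent any net length change, so an axial force P (same in every segment) develops. Compatibility: P · Σ Lᵢ/(AᵢEᵢ) = δ_free.
Σ Lᵢ/(AᵢEᵢ) = 330/(425×44×10³) + 160/(1825×206×10³) = 1.807×10⁻⁵ mm/N.
Hence P = δ_free / Σ(L/AE) = 0.6407/1.807×10⁻⁵ = 35.45 kN (compressive).
σ_{nickel alloy} = P / A = 35450 / 1825 = 19.43 MPa.

σ ≈ 19.4 MPa (compressive)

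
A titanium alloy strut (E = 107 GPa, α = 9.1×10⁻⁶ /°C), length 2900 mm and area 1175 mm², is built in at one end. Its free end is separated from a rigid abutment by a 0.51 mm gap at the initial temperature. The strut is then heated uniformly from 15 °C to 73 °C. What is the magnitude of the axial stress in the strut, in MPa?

σ ≈ 37.7 MPa (compressive)

If the wall were absent the strut would grow by αΔT L = 9.1×10⁻⁶ × 58 × 2900 = 1.531 mm.
After closing the 0.51 mm clearance, 1.531 − 0.51 = 1.021 mm of expansion remains to be suppressed by the wall.
Compatibility: PL/(AE) = 1.021 mm, so σ = P/A = E × (1.021/2900) = 37.66 MPa.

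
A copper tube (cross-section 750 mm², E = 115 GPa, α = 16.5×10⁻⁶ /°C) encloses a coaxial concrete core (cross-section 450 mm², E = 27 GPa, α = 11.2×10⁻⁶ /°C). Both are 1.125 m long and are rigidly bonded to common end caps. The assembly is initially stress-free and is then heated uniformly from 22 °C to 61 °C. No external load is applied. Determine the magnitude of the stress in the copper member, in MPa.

σ ≈ 2.94 MPa (compressive)

Equilibrium of a rigid end plate with no external load gives equal and opposite internal forces ±P in the two members. Since α_{copper} > α_{concrete}, heating drives the copper into compression and the concrete into tension.
Setting the final lengths equal and cancelling L: (α₁ − α₂)ΔT = P/(A₁E₁) + P/(A₂E₂).
|α₁ − α₂|·ΔT = 5.3×10⁻⁶ × 39 = 0.0002067.
1/(A₁E₁) + 1/(A₂E₂) = 1/(750×115×10³) + 1/(450×27×10³) = 9.39×10⁻⁸ N⁻¹.
So P = 0.0002067 / 9.39×10⁻⁸ = 2.201 kN.
σ_{copper} = P/A₁ = 2201/750 = 2.935 MPa, compressive.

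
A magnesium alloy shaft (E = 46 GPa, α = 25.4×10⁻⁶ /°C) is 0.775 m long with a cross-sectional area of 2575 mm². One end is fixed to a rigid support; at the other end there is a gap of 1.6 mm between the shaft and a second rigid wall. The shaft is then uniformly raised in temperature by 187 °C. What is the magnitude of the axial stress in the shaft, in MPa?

σ ≈ 124 MPa (compressive)

Unrestrained expansion: δ_free = αΔT L = 25.4×10⁻⁶ × 187 × 775 = 3.681 mm.
After closing the 1.6 mm clearance, 3.681 − 1.6 = 2.081 mm of expansion remains to be suppressed by the wall.
So σ = E(δ_free − g)/L = 46×10³ × 2.081/775 = 123.5 MPa.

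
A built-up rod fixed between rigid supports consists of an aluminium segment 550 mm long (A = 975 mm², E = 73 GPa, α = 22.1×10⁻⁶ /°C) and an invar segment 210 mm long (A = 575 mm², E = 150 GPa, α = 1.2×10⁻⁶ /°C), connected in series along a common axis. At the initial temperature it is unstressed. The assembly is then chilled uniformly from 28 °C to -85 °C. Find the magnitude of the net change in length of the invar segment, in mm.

If the supports were absent, the total length change would be Σ αᵢΔT Lᵢ = 22.1×10⁻⁶×113×550 + 1.2×10⁻⁶×113×210 = 1.402 mm.
The walls prevent any net length change, so an axial force P (same in every segment) develops. Compatibility: P · Σ Lᵢ/(AᵢEᵢ) = δ_free.
Σ Lᵢ/(AᵢEᵢ) = 550/(975×73×10³) + 210/(575×150×10³) = 1.016×10⁻⁵ mm/N.
So P = 1.402 / 1.016×10⁻⁵ = 138 kN, tensile.
For the invar segment, free thermal change = 1.2×10⁻⁶×113×210 = 0.02848 mm and elastic change from P = 138000×210/(575×150×10³) = 0.3359 mm; these oppose, so the net change is 0.307 mm (segment lengthens).

|ΔL| ≈ 0.307 mm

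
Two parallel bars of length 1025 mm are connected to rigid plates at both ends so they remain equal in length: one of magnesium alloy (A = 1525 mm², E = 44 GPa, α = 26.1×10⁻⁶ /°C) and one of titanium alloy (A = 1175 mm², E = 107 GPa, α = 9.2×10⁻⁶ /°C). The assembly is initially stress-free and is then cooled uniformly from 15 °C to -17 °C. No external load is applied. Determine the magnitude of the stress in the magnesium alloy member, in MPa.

σ ≈ 15.5 MPa (tensile)

Both members must finish at the same length. With the larger α, the magnesium alloy tends to over-contract; the plates restrain it, putting the magnesium alloy in tension and the titanium alloy in compression. With no external load the two internal forces are equal and opposite, magnitude P.
Compatibility of the two members (thermal + elastic change equal): (α₁ − α₂)ΔT = P·[1/(A₁E₁) + 1/(A₂E₂)].
|α₁ − α₂|·ΔT = 16.9×10⁻⁶ × 32 = 0.0005408.
1/(A₁E₁) + 1/(A₂E₂) = 1/(1525×44×10³) + 1/(1175×107×10³) = 2.286×10⁻⁸ N⁻¹.
So P = 0.0005408 / 2.286×10⁻⁸ = 23.66 kN.
σ_{magnesium alloy} = P/A₁ = 23660/1525 = 15.51 MPa, tensile.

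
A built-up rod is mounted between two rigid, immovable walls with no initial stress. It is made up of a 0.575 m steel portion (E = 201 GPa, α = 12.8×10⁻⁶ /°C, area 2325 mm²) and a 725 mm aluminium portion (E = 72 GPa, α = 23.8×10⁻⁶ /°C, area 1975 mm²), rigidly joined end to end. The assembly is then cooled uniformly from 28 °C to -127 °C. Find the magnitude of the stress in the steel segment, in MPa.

Free thermal contraction of the whole bar: Σ αᵢΔT Lᵢ = 12.8×10⁻⁶×155×575 + 23.8×10⁻⁶×155×725 = 3.815 mm.
Since the ends are fixed, an axial force P builds up, equal in every segment, with P · Σ Lᵢ/(AᵢEᵢ) = δ_free.
Σ Lᵢ/(AᵢEᵢ) = 575/(2325×201×10³) + 725/(1975×72×10³) = 6.329×10⁻⁶ mm/N.
So P = 3.815 / 6.329×10⁻⁶ = 602.8 kN, tensile.
σ_{steel} = P / A = 602800 / 2325 = 259.3 MPa.

σ ≈ 259 MPa (tensile)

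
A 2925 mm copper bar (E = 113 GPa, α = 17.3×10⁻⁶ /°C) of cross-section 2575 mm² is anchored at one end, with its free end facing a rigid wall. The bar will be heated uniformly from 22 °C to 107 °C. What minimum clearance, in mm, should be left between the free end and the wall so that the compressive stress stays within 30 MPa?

Free expansion if unrestrained: δ_free = αΔT L = 17.3×10⁻⁶ × 85 × 2925 = 4.301 mm.
A stress of 30 MPa corresponds to the wall pushing the bar back by σL/E = 30×2925/(113×10³) = 0.7765 mm.
The gap must absorb the remainder: g_min = 4.301 − 0.7765 = 3.525 mm.

g ≈ 3.52 mm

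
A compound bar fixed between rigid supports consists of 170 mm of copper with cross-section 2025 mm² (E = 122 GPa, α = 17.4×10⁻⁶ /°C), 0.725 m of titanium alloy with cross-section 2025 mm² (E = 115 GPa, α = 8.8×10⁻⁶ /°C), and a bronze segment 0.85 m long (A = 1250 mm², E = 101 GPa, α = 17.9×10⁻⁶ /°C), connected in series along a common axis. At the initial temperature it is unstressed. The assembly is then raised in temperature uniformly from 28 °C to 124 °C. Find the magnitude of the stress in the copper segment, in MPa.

σ ≈ 110 MPa (compressive)

Free thermal expansion of the whole bar: Σ αᵢΔT Lᵢ = 17.4×10⁻⁶×96×170 + 8.8×10⁻⁶×96×725 + 17.9×10⁻⁶×96×850 = 2.357 mm.
The walls prevent any net length change, so an axial force P (same in every segment) develops. Compatibility: P · Σ Lᵢ/(AᵢEᵢ) = δ_free.
The series flexibility is Σ Lᵢ/(AᵢEᵢ) = 170/(2025×122×10³) + 725/(2025×115×10³) + 850/(1250×101×10³) = 1.053×10⁻⁵ mm/N.
P = 2.357 / 1.053×10⁻⁵ = 223800 N = 223.8 kN, compressive.
σ_{copper} = P / A = 223800 / 2025 = 110.5 MPa.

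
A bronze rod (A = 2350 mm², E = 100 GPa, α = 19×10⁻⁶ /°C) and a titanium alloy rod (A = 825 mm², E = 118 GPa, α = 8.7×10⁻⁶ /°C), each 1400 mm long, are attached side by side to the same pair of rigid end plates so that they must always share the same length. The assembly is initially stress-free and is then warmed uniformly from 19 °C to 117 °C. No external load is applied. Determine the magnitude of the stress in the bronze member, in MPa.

Equilibrium of a rigid end plate with no external load gives equal and opposite internal forces ±P in the two members. Since α_{bronze} > α_{titanium alloy}, heating drives the bronze into compression and the titanium alloy into tension.
Compatibility of the two members (thermal + elastic change equal): (α₁ − α₂)ΔT = P·[1/(A₁E₁) + 1/(A₂E₂)].
|α₁ − α₂|·ΔT = 10.3×10⁻⁶ × 98 = 0.001009.
1/(A₁E₁) + 1/(A₂E₂) = 1/(2350×100×10³) + 1/(825×118×10³) = 1.453×10⁻⁸ N⁻¹.
P = 0.001009 / 1.453×10⁻⁸ = 69480 N = 69.48 kN.
σ_{bronze} = P/A₁ = 69480/2350 = 29.57 MPa, compressive.

σ ≈ 29.6 MPa (compressive)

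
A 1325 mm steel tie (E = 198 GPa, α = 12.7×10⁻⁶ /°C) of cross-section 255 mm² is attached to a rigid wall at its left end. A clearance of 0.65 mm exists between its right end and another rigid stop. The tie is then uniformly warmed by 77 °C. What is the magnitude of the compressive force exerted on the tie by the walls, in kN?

Free thermal elongation = αΔT L = 12.7×10⁻⁶ × 77 × 1325 = 1.296 mm.
The gap closes (δ_free > 0.65 mm) and the wall then resists a further 1.296 − 0.65 = 0.6457 mm of expansion.
So σ = E(δ_free − g)/L = 198×10³ × 0.6457/1325 = 96.49 MPa.
Force on the wall = σA = 96.49 × 255 mm² = 24.61 kN.

P ≈ 24.6 kN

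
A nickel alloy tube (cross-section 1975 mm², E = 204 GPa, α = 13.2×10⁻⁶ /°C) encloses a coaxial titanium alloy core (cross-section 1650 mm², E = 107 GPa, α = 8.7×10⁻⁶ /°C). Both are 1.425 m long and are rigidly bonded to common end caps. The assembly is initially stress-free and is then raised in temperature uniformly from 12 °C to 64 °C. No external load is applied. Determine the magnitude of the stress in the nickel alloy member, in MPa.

Equilibrium of a rigid end plate with no external load gives equal and opposite internal forces ±P in the two members. Since α_{nickel alloy} > α_{titanium alloy}, heating drives the nickel alloy into compression and the titanium alloy into tension.
Equating the net (thermal + elastic) strains gives |α₁ − α₂|·ΔT = P·[1/(A₁E₁) + 1/(A₂E₂)].
|α₁ − α₂|·ΔT = 4.5×10⁻⁶ × 52 = 0.000234.
1/(A₁E₁) + 1/(A₂E₂) = 1/(1975×204×10³) + 1/(1650×107×10³) = 8.146×10⁻⁹ N⁻¹.
So P = 0.000234 / 8.146×10⁻⁹ = 28.73 kN.
σ_{nickel alloy} = P/A₁ = 28730/1975 = 14.54 MPa, compressive.

σ ≈ 14.5 MPa (compressive)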